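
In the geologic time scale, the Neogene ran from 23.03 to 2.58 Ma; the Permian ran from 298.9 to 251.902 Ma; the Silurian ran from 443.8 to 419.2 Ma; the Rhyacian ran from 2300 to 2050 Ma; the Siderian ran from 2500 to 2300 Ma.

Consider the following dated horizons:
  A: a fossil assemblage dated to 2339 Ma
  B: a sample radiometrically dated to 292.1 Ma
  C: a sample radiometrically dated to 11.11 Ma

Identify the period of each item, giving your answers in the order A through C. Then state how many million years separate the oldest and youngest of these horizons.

A — Siderian; B — Permian; C — Neogene; span 2327.89 million years

Match each age against the start–end ranges in the excerpt: A = 2339 Ma → Siderian (2500–2300); B = 292.1 Ma → Permian (298.9–251.902); C = 11.11 Ma → Neogene (23.03–2.58).
The largest age is 2339 Ma and the smallest is 11.11 Ma; their difference is 2327.89 Myr.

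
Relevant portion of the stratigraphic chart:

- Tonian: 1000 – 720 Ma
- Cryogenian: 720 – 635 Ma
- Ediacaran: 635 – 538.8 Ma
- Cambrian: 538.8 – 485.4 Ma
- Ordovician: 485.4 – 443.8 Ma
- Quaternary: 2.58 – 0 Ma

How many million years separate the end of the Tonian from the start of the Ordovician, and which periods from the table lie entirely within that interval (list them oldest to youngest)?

End of Tonian = 720 Ma; start of Ordovician = 485.4 Ma.
Gap = 720 − 485.4 = 234.6 Myr.
Periods wholly inside 720–485.4 Ma: Cryogenian (720–635), Ediacaran (635–538.8), Cambrian (538.8–485.4).

234.6 million years; Cryogenian, Ediacaran, Cambrian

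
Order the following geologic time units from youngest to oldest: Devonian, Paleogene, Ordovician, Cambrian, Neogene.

Neogene, Paleogene, Devonian, Ordovician, Cambrian

Era membership (oldest first within each) — Paleozoic: Cambrian, Ordovician, Devonian; Cenozoic: Paleogene, Neogene. Paleozoic precedes Mesozoic, which precedes Cenozoic. Concatenating the groups in that era order and then reversing gives youngest to oldest.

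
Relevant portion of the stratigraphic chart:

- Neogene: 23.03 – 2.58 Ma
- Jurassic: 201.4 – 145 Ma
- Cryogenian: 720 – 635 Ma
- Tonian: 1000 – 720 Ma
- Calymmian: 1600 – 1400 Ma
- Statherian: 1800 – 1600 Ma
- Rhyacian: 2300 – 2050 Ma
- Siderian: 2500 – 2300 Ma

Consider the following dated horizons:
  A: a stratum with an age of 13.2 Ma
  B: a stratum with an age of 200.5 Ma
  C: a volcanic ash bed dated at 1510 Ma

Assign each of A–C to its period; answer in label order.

A — Neogene; B — Jurassic; C — Calymmian

Match each age against the start–end ranges in the excerpt: A = 13.2 Ma → Neogene (23.03–2.58); B = 200.5 Ma → Jurassic (201.4–145); C = 1510 Ma → Calymmian (1600–1400).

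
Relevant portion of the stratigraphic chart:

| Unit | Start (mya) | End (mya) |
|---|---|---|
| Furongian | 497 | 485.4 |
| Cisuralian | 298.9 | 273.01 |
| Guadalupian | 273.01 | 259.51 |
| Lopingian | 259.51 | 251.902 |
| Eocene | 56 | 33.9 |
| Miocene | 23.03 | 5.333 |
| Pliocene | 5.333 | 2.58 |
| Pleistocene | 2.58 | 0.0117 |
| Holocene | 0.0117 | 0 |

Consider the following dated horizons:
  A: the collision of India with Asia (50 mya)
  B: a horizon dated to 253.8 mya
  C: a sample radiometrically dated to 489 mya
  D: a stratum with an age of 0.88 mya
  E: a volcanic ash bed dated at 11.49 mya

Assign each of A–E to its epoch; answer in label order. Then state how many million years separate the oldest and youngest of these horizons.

A: 50 Ma lies in 56–33.9 Ma, so Eocene.
B: 253.8 Ma lies in 259.51–251.902 Ma, so Lopingian.
C: 489 Ma lies in 497–485.4 Ma, so Furongian.
D: 0.88 Ma lies in 2.58–0.0117 Ma, so Pleistocene.
E: 11.49 Ma lies in 23.03–5.333 Ma, so Miocene.
Oldest = 489 Ma, youngest = 0.88 Ma → span 488.12 Myr.

A — Eocene; B — Lopingian; C — Furongian; D — Pleistocene; E — Miocene; span 488.12 million years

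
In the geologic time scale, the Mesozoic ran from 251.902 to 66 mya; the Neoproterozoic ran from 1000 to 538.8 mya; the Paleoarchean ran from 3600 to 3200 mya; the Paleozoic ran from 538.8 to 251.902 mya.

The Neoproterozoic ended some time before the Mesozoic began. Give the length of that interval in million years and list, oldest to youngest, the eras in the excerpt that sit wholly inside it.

286.898 million years; Paleozoic

The Neoproterozoic closes at 538.8 Ma and the Mesozoic opens at 251.902 Ma, so the interval is 538.8 − 251.902 = 286.898 Myr.
An era fits inside if it starts at or after 538.8 Ma and ends at or before 251.902 Ma; oldest first that gives Paleozoic.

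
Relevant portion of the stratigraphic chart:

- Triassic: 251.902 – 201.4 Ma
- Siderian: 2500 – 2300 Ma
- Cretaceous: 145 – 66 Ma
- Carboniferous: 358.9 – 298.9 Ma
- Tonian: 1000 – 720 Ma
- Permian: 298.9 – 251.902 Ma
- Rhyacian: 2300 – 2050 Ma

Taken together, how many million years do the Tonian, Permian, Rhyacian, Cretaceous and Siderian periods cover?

855.998 million years

Each duration: Tonian = 280; Permian = 46.998; Rhyacian = 250; Cretaceous = 79; Siderian = 200.
Sum: 280 + 46.998 + 250 + 79 + 200 = 855.998 Myr.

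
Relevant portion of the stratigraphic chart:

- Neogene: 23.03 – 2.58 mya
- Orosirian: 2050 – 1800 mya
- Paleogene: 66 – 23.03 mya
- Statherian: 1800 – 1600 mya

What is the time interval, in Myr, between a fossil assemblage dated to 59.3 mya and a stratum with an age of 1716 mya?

1716 − 59.3 = 1656.7 million years.

1656.7 million years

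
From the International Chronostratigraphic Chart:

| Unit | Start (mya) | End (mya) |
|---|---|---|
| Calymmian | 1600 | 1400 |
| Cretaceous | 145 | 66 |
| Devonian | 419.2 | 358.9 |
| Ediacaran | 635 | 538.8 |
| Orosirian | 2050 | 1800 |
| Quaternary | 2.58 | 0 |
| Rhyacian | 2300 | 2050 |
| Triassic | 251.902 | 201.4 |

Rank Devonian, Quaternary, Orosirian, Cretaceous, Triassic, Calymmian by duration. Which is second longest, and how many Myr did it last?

Start − end for each: Devonian 419.2 − 358.9 = 60.3; Quaternary 2.58 − 0 = 2.58; Orosirian 2050 − 1800 = 250; Cretaceous 145 − 66 = 79; Triassic 251.902 − 201.4 = 50.502; Calymmian 1600 − 1400 = 200.
Ranking these from longest: Orosirian > Calymmian > Cretaceous > Devonian > Triassic > Quaternary.
Position 2 in that ranking is Calymmian, which lasted 200 Myr.

Calymmian, 200 million years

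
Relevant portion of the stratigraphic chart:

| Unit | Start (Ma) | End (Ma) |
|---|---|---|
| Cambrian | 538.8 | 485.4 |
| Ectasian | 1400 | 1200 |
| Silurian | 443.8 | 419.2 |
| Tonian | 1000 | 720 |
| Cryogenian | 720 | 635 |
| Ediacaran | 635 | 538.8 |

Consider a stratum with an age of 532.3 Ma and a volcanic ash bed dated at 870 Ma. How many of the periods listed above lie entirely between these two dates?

The older date is 870 Ma and the younger is 532.3 Ma.
Periods with start < 870 and end > 532.3 Ma: Cryogenian (720–635), Ediacaran (635–538.8).
That is 2 complete periods.

2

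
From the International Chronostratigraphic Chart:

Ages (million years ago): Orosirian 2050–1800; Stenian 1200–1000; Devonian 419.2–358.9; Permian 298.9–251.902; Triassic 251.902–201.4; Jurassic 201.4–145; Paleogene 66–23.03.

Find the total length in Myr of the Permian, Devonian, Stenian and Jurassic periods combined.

363.698 million years

Each duration: Permian = 46.998; Devonian = 60.3; Stenian = 200; Jurassic = 56.4.
Sum: 46.998 + 60.3 + 200 + 56.4 = 363.698 Myr.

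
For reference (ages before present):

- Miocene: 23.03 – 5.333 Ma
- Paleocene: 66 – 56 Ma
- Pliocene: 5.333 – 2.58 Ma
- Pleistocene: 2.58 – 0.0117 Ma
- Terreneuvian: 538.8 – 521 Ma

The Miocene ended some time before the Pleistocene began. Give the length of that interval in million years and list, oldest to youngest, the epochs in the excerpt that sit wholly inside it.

The Miocene closes at 5.333 Ma and the Pleistocene opens at 2.58 Ma, so the interval is 5.333 − 2.58 = 2.753 Myr.
An epoch fits inside if it starts at or after 5.333 Ma and ends at or before 2.58 Ma; oldest first that gives Pliocene.

2.753 million years; Pliocene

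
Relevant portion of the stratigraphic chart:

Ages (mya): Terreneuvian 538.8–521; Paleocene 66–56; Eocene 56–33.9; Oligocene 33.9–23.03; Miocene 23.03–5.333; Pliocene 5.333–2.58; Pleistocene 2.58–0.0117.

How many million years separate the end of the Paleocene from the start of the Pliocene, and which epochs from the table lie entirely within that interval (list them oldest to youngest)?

50.667 million years; Eocene, Oligocene, Miocene

The Paleocene closes at 56 Ma and the Pliocene opens at 5.333 Ma, so the interval is 56 − 5.333 = 50.667 Myr.
An epoch fits inside if it starts at or after 56 Ma and ends at or before 5.333 Ma; oldest first that gives Eocene, Oligocene, Miocene.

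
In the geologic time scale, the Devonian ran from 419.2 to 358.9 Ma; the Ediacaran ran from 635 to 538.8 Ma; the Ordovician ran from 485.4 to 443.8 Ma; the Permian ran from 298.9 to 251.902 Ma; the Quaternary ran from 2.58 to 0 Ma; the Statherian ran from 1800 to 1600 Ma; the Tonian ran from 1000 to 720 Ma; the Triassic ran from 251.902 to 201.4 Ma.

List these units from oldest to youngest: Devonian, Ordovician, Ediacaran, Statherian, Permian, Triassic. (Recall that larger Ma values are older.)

Read off each span (Ma): Devonian 419.2–358.9; Ordovician 485.4–443.8; Ediacaran 635–538.8; Statherian 1800–1600; Permian 298.9–251.902; Triassic 251.902–201.4.
Larger Ma is older, so oldest→youngest is Statherian, Ediacaran, Ordovician, Devonian, Permian, Triassic.

Statherian, Ediacaran, Ordovician, Devonian, Permian, Triassic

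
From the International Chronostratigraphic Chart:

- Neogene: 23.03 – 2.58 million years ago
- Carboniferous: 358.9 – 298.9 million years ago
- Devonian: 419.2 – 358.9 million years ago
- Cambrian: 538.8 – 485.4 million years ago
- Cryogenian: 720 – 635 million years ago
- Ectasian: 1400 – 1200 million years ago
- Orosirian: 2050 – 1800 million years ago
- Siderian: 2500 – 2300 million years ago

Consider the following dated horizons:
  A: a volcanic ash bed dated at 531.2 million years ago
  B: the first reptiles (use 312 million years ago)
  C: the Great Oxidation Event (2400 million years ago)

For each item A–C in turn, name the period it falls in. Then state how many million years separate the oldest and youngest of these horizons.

Match each age against the start–end ranges in the excerpt: A = 531.2 Ma → Cambrian (538.8–485.4); B = 312 Ma → Carboniferous (358.9–298.9); C = 2400 Ma → Siderian (2500–2300).
The largest age is 2400 Ma and the smallest is 312 Ma; their difference is 2088 Myr.

A — Cambrian; B — Carboniferous; C — Siderian; span 2088 million years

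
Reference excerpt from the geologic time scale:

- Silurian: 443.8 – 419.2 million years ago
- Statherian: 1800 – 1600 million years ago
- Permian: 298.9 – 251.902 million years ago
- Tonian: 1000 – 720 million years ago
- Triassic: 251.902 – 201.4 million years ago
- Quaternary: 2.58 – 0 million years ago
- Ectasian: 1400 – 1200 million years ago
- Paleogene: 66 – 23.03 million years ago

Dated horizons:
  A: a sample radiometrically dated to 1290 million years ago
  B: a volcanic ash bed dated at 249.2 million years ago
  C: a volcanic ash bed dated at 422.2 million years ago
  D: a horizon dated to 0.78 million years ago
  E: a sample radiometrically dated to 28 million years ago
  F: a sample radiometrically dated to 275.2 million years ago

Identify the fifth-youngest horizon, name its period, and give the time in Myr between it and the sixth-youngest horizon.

Sorted youngest-first by Ma: D (0.78), E (28), B (249.2), F (275.2), C (422.2), A (1290).
The fifth youngest is C at 422.2 Ma, which lies in 443.8–419.2 Ma: the Silurian.
The sixth youngest is A at 1290 Ma; separation = |422.2 − 1290| = 867.8 Myr.

C, in the Silurian; 867.8 million years to A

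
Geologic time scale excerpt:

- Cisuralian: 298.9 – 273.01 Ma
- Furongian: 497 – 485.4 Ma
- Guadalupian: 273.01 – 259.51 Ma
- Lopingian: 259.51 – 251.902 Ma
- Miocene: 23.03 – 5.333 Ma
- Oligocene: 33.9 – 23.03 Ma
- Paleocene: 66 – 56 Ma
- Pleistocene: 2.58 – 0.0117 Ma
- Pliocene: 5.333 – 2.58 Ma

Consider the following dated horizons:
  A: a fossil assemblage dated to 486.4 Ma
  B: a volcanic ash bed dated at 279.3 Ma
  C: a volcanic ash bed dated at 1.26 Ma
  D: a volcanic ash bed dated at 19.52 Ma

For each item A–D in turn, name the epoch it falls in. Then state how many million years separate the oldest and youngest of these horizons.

A: 486.4 Ma lies in 497–485.4 Ma, so Furongian.
B: 279.3 Ma lies in 298.9–273.01 Ma, so Cisuralian.
C: 1.26 Ma lies in 2.58–0.0117 Ma, so Pleistocene.
D: 19.52 Ma lies in 23.03–5.333 Ma, so Miocene.
Oldest = 486.4 Ma, youngest = 1.26 Ma → span 485.14 Myr.

A — Furongian; B — Cisuralian; C — Pleistocene; D — Miocene; span 485.14 million years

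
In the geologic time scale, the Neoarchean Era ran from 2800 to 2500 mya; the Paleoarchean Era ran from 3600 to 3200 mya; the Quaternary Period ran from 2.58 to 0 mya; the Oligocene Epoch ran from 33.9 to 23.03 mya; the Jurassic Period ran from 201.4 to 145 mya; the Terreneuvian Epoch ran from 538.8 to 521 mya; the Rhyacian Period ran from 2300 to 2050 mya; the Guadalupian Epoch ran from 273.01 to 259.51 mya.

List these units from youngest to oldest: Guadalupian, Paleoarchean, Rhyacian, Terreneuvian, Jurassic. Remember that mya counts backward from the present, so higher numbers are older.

Jurassic, then Guadalupian, then Terreneuvian, then Rhyacian, then Paleoarchean

The oldest of these is Paleoarchean (starts 3600 Ma) and the youngest is Jurassic (ends 145 Ma).
In between, by decreasing start age: Rhyacian (2300), Terreneuvian (538.8), Guadalupian (273.01).
Listing youngest first means reversing that sequence.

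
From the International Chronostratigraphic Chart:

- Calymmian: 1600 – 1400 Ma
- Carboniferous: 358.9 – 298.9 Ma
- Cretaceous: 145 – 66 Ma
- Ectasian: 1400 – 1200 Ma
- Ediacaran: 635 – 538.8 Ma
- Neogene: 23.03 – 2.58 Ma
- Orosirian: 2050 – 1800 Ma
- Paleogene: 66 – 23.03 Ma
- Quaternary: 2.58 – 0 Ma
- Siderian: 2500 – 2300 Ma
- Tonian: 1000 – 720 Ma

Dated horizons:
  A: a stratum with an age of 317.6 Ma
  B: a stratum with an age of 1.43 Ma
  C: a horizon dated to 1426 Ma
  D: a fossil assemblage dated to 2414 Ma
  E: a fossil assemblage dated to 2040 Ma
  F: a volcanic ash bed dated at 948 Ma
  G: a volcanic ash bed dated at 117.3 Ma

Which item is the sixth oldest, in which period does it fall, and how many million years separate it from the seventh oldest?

G, in the Cretaceous; 115.87 million years to B

Sorted oldest-first by Ma: D (2414), E (2040), C (1426), F (948), A (317.6), G (117.3), B (1.43).
The sixth oldest is G at 117.3 Ma, which lies in 145–66 Ma: the Cretaceous.
The seventh oldest is B at 1.43 Ma; separation = |117.3 − 1.43| = 115.87 Myr.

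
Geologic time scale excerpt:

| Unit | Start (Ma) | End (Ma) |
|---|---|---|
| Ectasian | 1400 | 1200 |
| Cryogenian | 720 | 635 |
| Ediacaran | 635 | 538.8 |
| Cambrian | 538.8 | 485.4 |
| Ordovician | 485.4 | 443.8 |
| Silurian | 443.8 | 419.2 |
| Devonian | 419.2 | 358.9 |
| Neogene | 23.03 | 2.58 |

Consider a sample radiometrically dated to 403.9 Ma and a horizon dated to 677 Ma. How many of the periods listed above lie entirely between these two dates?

4

The older date is 677 Ma and the younger is 403.9 Ma.
Periods with start < 677 and end > 403.9 Ma: Ediacaran (635–538.8), Cambrian (538.8–485.4), Ordovician (485.4–443.8), Silurian (443.8–419.2).
That is 4 complete periods.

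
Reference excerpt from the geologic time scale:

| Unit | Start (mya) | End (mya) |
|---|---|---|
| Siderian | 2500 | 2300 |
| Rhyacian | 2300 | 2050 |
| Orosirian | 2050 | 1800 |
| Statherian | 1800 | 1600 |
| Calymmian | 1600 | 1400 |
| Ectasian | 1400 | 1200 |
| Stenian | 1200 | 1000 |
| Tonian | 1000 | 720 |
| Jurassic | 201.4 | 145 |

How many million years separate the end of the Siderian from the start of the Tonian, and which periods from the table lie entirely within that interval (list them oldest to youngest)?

The Siderian closes at 2300 Ma and the Tonian opens at 1000 Ma, so the interval is 2300 − 1000 = 1300 Myr.
A period fits inside if it starts at or after 2300 Ma and ends at or before 1000 Ma; oldest first that gives Rhyacian, Orosirian, Statherian, Calymmian, Ectasian, Stenian.

1300 million years; Rhyacian, Orosirian, Statherian, Calymmian, Ectasian, Stenian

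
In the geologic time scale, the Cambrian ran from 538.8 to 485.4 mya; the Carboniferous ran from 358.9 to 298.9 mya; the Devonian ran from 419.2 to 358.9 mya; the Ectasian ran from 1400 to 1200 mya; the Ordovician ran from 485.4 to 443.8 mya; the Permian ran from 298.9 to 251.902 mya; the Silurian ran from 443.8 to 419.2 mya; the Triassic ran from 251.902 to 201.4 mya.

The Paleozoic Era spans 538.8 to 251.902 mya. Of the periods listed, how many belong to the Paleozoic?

6

Periods inside 538.8–251.902 Ma: Cambrian, Ordovician, Silurian, Devonian, Carboniferous, Permian — 6 in total.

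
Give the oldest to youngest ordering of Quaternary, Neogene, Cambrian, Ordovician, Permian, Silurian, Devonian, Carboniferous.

Cambrian, Ordovician, Silurian, Devonian, Carboniferous, Permian, Neogene, Quaternary

Group by era (each group listed oldest first) — Paleozoic: Cambrian, Ordovician, Silurian, Devonian, Carboniferous, Permian; Cenozoic: Neogene, Quaternary. The eras run Paleozoic → Mesozoic → Cenozoic. Concatenating the groups in that era order gives oldest to youngest directly.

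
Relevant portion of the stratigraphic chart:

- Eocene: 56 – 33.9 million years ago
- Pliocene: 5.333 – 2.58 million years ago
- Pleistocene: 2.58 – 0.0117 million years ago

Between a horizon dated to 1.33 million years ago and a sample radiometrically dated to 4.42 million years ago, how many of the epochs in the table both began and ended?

The older date is 4.42 Ma and the younger is 1.33 Ma.
No epoch both begins after 4.42 Ma and ends before 1.33 Ma, so the count is 0.

0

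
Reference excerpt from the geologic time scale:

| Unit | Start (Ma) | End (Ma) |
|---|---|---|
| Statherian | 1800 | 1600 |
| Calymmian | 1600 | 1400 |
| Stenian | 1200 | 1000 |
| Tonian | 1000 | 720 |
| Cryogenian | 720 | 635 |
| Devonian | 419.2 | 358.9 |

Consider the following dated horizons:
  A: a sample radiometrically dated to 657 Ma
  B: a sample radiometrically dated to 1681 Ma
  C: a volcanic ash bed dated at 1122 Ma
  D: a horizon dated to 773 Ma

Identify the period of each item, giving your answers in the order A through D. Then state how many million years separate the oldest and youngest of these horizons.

A — Cryogenian; B — Statherian; C — Stenian; D — Tonian; span 1024 million years

A: 657 Ma lies in 720–635 Ma, so Cryogenian.
B: 1681 Ma lies in 1800–1600 Ma, so Statherian.
C: 1122 Ma lies in 1200–1000 Ma, so Stenian.
D: 773 Ma lies in 1000–720 Ma, so Tonian.
Oldest = 1681 Ma, youngest = 657 Ma → span 1024 Myr.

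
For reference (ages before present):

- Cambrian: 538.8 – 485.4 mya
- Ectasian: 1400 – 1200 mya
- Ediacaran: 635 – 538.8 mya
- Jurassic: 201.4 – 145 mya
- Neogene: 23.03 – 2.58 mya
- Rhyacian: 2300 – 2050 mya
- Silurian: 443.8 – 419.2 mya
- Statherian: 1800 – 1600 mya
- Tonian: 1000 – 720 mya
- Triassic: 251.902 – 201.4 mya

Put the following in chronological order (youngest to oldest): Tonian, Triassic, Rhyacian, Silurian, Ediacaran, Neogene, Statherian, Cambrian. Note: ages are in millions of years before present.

Neogene → Triassic → Silurian → Cambrian → Ediacaran → Tonian → Statherian → Rhyacian

Read off each span (Ma): Tonian 1000–720; Triassic 251.902–201.4; Rhyacian 2300–2050; Silurian 443.8–419.2; Ediacaran 635–538.8; Neogene 23.03–2.58; Statherian 1800–1600; Cambrian 538.8–485.4.
Larger Ma is older, so oldest→youngest is Rhyacian, Statherian, Tonian, Ediacaran, Cambrian, Silurian, Triassic, Neogene; reverse it for youngest→oldest.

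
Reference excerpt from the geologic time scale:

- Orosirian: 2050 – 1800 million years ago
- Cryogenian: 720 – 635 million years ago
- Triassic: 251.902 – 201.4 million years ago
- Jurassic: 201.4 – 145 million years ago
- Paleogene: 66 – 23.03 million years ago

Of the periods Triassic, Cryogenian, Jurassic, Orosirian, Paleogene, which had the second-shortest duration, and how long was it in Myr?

Start − end for each: Triassic 251.902 − 201.4 = 50.502; Cryogenian 720 − 635 = 85; Jurassic 201.4 − 145 = 56.4; Orosirian 2050 − 1800 = 250; Paleogene 66 − 23.03 = 42.97.
Ranking these from shortest: Paleogene < Triassic < Jurassic < Cryogenian < Orosirian.
Position 2 in that ranking is Triassic, which lasted 50.502 Myr.

Triassic, 50.502 million years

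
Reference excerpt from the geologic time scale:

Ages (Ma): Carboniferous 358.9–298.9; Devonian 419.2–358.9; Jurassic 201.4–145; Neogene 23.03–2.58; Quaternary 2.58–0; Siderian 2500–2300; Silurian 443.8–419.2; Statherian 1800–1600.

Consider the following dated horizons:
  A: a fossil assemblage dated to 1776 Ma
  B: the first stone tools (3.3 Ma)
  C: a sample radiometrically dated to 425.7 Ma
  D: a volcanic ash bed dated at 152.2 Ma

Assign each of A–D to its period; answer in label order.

Match each age against the start–end ranges in the excerpt: A = 1776 Ma → Statherian (1800–1600); B = 3.3 Ma → Neogene (23.03–2.58); C = 425.7 Ma → Silurian (443.8–419.2); D = 152.2 Ma → Jurassic (201.4–145).

A — Statherian; B — Neogene; C — Silurian; D — Jurassic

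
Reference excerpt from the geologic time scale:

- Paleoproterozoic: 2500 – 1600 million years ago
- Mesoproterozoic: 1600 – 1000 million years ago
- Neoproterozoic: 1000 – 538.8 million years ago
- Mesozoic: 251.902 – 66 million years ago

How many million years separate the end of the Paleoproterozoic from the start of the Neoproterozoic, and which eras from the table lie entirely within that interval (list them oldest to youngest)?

600 million years; Mesoproterozoic

The Paleoproterozoic closes at 1600 Ma and the Neoproterozoic opens at 1000 Ma, so the interval is 1600 − 1000 = 600 Myr.
An era fits inside if it starts at or after 1600 Ma and ends at or before 1000 Ma; oldest first that gives Mesoproterozoic.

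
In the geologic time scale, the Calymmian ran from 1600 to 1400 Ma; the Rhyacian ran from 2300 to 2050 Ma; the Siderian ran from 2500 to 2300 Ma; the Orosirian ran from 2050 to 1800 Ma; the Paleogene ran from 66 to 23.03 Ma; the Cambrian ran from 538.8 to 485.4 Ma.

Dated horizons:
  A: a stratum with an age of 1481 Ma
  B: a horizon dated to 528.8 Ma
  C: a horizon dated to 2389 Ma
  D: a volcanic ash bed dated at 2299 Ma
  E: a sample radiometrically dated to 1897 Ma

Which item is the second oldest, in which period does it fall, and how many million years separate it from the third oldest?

D, in the Rhyacian; 402 million years to E

Sorted oldest-first by Ma: C (2389), D (2299), E (1897), A (1481), B (528.8).
The second oldest is D at 2299 Ma, which lies in 2300–2050 Ma: the Rhyacian.
The third oldest is E at 1897 Ma; separation = |2299 − 1897| = 402 Myr.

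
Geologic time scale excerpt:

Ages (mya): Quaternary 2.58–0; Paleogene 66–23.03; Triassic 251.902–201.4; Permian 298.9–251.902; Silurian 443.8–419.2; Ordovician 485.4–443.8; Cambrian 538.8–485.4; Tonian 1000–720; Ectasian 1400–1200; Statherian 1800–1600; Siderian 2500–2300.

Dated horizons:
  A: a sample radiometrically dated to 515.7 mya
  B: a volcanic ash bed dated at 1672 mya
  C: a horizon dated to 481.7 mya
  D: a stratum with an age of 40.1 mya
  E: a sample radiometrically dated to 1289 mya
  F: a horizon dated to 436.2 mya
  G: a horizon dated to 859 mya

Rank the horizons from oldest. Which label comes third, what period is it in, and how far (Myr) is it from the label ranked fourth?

G, in the Tonian; 343.3 million years to A

Larger Ma means older, so oldest first: B 1672 > E 1289 > G 859 > A 515.7 > C 481.7 > F 436.2 > D 40.1.
Counting 3 along gives G (859 Ma); the excerpt puts that inside the Tonian, 1000–720 Ma.
Next in line is A (515.7 Ma), and 859 − 515.7 = 343.3 Myr.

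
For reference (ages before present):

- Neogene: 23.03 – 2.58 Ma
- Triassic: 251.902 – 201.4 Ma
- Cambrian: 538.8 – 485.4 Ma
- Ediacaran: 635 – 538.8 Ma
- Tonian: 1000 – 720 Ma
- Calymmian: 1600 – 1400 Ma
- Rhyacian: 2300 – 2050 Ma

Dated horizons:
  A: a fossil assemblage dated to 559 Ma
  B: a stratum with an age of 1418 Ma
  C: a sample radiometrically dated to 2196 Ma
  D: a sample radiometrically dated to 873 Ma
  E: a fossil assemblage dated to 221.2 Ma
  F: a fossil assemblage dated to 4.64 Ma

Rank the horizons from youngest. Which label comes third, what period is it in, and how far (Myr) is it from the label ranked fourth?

A, in the Ediacaran; 314 million years to D

Smaller Ma means younger, so youngest first: F 4.64 < E 221.2 < A 559 < D 873 < B 1418 < C 2196.
Counting 3 along gives A (559 Ma); the excerpt puts that inside the Ediacaran, 635–538.8 Ma.
Next in line is D (873 Ma), and 873 − 559 = 314 Myr.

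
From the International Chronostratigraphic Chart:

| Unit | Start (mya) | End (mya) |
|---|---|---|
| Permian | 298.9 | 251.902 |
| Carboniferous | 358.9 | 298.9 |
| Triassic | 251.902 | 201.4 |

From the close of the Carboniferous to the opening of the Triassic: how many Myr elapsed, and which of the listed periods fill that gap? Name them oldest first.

End of Carboniferous = 298.9 Ma; start of Triassic = 251.902 Ma.
Gap = 298.9 − 251.902 = 46.998 Myr.
Periods wholly inside 298.9–251.902 Ma: Permian (298.9–251.902).

46.998 million years; Permian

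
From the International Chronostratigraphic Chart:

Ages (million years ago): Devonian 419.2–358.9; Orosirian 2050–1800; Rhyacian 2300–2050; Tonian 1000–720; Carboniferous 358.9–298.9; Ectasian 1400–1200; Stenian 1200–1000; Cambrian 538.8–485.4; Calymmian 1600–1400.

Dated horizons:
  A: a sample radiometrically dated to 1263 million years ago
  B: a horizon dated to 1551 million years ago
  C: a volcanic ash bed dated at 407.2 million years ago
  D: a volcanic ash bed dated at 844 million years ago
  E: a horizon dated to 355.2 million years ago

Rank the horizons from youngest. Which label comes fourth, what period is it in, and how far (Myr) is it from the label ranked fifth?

Sorted youngest-first by Ma: E (355.2), C (407.2), D (844), A (1263), B (1551).
The fourth youngest is A at 1263 Ma, which lies in 1400–1200 Ma: the Ectasian.
The fifth youngest is B at 1551 Ma; separation = |1263 − 1551| = 288 Myr.

A, in the Ectasian; 288 million years to B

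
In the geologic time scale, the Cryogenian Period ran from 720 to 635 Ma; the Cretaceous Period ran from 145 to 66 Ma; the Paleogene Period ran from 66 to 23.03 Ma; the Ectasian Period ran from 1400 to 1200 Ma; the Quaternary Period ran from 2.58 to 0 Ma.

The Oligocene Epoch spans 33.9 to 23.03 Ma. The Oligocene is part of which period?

Paleogene

The Oligocene (33.9–23.03 Ma) lies entirely within 66–23.03 Ma, the Paleogene Period.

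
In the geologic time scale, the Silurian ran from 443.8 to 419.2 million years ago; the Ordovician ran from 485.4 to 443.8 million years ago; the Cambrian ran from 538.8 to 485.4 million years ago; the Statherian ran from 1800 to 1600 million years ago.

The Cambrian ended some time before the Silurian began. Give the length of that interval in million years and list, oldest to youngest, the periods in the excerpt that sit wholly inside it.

End of Cambrian = 485.4 Ma; start of Silurian = 443.8 Ma.
Gap = 485.4 − 443.8 = 41.6 Myr.
Periods wholly inside 485.4–443.8 Ma: Ordovician (485.4–443.8).

41.6 million years; Ordovician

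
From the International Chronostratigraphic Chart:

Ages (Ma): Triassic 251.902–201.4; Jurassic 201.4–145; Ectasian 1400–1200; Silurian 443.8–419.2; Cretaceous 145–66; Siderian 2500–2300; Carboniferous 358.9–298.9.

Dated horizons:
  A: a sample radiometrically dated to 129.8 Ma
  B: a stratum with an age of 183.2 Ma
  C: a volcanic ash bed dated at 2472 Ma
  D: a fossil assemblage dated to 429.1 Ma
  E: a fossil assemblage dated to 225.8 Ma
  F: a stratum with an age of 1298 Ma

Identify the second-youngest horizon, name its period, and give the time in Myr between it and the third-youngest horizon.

B, in the Jurassic; 42.6 million years to E

Smaller Ma means younger, so youngest first: A 129.8 < B 183.2 < E 225.8 < D 429.1 < F 1298 < C 2472.
Counting 2 along gives B (183.2 Ma); the excerpt puts that inside the Jurassic, 201.4–145 Ma.
Next in line is E (225.8 Ma), and 225.8 − 183.2 = 42.6 Myr.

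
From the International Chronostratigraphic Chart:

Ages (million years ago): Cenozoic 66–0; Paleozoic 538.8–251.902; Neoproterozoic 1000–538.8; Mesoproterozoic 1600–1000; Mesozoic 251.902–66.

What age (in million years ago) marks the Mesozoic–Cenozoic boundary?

66 million years ago

The Mesozoic ends and the Cenozoic begins at 66 million years ago.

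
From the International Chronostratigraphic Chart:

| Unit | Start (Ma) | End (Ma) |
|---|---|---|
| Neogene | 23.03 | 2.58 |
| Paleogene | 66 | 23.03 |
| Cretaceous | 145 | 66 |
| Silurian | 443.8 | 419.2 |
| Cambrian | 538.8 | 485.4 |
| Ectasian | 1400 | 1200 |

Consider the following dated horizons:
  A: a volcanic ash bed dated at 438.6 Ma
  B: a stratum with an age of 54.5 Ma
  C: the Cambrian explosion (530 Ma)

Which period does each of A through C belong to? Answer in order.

A — Silurian; B — Paleogene; C — Cambrian

Match each age against the start–end ranges in the excerpt: A = 438.6 Ma → Silurian (443.8–419.2); B = 54.5 Ma → Paleogene (66–23.03); C = 530 Ma → Cambrian (538.8–485.4).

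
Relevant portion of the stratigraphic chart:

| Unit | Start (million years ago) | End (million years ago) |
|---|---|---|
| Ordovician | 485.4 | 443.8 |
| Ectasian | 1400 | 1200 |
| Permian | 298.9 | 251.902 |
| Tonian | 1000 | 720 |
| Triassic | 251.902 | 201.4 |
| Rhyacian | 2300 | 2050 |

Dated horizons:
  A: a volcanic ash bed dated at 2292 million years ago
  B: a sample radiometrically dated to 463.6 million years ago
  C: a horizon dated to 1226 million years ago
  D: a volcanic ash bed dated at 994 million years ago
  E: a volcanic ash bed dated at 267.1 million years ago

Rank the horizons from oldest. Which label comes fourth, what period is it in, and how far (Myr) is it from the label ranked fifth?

Larger Ma means older, so oldest first: A 2292 > C 1226 > D 994 > B 463.6 > E 267.1.
Counting 4 along gives B (463.6 Ma); the excerpt puts that inside the Ordovician, 485.4–443.8 Ma.
Next in line is E (267.1 Ma), and 463.6 − 267.1 = 196.5 Myr.

B, in the Ordovician; 196.5 million years to E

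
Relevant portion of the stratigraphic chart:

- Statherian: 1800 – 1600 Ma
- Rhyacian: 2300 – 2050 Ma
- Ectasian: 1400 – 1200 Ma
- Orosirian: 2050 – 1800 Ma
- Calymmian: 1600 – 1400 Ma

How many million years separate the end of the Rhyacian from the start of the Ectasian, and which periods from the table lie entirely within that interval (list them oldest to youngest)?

End of Rhyacian = 2050 Ma; start of Ectasian = 1400 Ma.
Gap = 2050 − 1400 = 650 Myr.
Periods wholly inside 2050–1400 Ma: Orosirian (2050–1800), Statherian (1800–1600), Calymmian (1600–1400).

650 million years; Orosirian, Statherian, Calymmian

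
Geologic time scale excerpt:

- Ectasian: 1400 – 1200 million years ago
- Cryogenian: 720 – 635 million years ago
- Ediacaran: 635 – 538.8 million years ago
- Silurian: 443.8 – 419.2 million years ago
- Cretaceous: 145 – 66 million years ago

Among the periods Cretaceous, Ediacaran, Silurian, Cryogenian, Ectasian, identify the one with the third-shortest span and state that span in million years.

Start − end for each: Cretaceous 145 − 66 = 79; Ediacaran 635 − 538.8 = 96.2; Silurian 443.8 − 419.2 = 24.6; Cryogenian 720 − 635 = 85; Ectasian 1400 − 1200 = 200.
Ranking these from shortest: Silurian < Cretaceous < Cryogenian < Ediacaran < Ectasian.
Position 3 in that ranking is Cryogenian, which lasted 85 Myr.

Cryogenian, 85 million years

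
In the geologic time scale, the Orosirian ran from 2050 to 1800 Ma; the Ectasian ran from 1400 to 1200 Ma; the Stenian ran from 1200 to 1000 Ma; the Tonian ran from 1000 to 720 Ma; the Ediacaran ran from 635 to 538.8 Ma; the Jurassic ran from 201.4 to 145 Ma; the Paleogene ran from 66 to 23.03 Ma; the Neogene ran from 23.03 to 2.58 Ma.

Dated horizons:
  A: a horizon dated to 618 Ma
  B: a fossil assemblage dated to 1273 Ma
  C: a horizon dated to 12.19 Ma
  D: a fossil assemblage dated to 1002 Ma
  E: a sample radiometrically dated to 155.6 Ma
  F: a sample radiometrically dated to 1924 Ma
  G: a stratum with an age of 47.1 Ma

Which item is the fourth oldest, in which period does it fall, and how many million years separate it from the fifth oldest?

Sorted oldest-first by Ma: F (1924), B (1273), D (1002), A (618), E (155.6), G (47.1), C (12.19).
The fourth oldest is A at 618 Ma, which lies in 635–538.8 Ma: the Ediacaran.
The fifth oldest is E at 155.6 Ma; separation = |618 − 155.6| = 462.4 Myr.

A, in the Ediacaran; 462.4 million years to E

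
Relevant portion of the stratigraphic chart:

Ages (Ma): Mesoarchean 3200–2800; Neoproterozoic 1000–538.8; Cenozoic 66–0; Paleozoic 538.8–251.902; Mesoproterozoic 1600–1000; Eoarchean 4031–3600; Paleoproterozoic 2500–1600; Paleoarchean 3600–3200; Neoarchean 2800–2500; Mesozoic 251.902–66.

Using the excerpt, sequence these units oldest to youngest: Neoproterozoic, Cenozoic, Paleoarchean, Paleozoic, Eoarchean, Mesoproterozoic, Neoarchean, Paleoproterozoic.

Read off each span (Ma): Neoproterozoic 1000–538.8; Cenozoic 66–0; Paleoarchean 3600–3200; Paleozoic 538.8–251.902; Eoarchean 4031–3600; Mesoproterozoic 1600–1000; Neoarchean 2800–2500; Paleoproterozoic 2500–1600.
Larger Ma is older, so oldest→youngest is Eoarchean, Paleoarchean, Neoarchean, Paleoproterozoic, Mesoproterozoic, Neoproterozoic, Paleozoic, Cenozoic.

Eoarchean, then Paleoarchean, then Neoarchean, then Paleoproterozoic, then Mesoproterozoic, then Neoproterozoic, then Paleozoic, then Cenozoic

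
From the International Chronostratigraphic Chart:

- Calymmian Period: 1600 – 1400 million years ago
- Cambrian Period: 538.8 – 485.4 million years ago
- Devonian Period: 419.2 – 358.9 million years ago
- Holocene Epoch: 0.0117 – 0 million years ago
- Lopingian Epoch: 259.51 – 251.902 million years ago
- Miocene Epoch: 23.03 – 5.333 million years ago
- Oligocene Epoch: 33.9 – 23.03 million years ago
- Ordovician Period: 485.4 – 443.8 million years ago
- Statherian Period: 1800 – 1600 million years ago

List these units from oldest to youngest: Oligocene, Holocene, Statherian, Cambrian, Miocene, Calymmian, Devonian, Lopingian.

Statherian, Calymmian, Cambrian, Devonian, Lopingian, Oligocene, Miocene, Holocene

Read off each span (Ma): Oligocene 33.9–23.03; Holocene 0.0117–0; Statherian 1800–1600; Cambrian 538.8–485.4; Miocene 23.03–5.333; Calymmian 1600–1400; Devonian 419.2–358.9; Lopingian 259.51–251.902.
Larger Ma is older, so oldest→youngest is Statherian, Calymmian, Cambrian, Devonian, Lopingian, Oligocene, Miocene, Holocene.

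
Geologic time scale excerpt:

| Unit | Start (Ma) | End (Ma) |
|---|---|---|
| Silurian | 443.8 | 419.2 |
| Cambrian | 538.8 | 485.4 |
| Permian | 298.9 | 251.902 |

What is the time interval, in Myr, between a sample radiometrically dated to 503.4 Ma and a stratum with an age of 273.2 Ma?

503.4 − 273.2 = 230.2 million years.

230.2 million years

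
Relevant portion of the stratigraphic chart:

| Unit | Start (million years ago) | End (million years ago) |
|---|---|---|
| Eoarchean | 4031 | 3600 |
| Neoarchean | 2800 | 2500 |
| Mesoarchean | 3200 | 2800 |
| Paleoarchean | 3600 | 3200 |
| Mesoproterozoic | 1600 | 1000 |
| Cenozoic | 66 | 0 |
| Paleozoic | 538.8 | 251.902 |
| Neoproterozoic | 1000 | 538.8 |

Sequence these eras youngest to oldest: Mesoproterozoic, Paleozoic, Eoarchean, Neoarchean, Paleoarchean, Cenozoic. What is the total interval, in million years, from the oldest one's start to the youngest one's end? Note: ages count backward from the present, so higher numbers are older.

From the excerpt: Mesoproterozoic 1600–1000; Paleozoic 538.8–251.902; Eoarchean 4031–3600; Neoarchean 2800–2500; Paleoarchean 3600–3200; Cenozoic 66–0 (Ma).
Larger Ma is earlier, so the oldest is Eoarchean and the youngest is Cenozoic; youngest to oldest: Cenozoic, Paleozoic, Mesoproterozoic, Neoarchean, Paleoarchean, Eoarchean.
Oldest start 4031 minus youngest end 0 gives 4031 Myr overall.

Cenozoic, Paleozoic, Mesoproterozoic, Neoarchean, Paleoarchean, Eoarchean; total span 4031 Myr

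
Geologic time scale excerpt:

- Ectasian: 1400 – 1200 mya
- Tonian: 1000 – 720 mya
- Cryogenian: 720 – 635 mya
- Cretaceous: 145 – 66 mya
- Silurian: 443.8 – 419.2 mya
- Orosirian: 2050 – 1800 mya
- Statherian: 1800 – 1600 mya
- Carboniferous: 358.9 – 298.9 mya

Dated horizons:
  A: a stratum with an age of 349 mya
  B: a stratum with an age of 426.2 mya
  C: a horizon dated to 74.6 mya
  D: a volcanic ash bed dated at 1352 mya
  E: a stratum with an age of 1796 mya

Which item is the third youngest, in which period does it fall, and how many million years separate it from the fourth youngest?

Smaller Ma means younger, so youngest first: C 74.6 < A 349 < B 426.2 < D 1352 < E 1796.
Counting 3 along gives B (426.2 Ma); the excerpt puts that inside the Silurian, 443.8–419.2 Ma.
Next in line is D (1352 Ma), and 1352 − 426.2 = 925.8 Myr.

B, in the Silurian; 925.8 million years to D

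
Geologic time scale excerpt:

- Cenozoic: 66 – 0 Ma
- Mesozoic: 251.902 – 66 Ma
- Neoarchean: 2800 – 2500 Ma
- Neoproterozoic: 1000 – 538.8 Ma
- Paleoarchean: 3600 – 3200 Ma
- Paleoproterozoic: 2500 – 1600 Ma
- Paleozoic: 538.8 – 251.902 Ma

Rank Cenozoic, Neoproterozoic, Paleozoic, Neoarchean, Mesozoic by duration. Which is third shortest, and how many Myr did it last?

Durations: Cenozoic 66; Neoproterozoic 461.2; Paleozoic 286.898; Neoarchean 300; Mesozoic 185.902 Myr.
Sorted shortest-first: Cenozoic (66), Mesozoic (185.902), Paleozoic (286.898), Neoarchean (300), Neoproterozoic (461.2).
The third shortest is Paleozoic at 286.898 Myr.

Paleozoic, 286.898 million years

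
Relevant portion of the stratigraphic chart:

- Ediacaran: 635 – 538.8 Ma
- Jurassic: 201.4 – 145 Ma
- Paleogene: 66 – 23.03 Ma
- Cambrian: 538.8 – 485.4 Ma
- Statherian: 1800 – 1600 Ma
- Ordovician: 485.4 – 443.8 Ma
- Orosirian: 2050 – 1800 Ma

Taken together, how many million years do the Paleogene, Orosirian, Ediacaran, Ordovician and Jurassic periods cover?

487.17 million years

Each duration: Paleogene = 42.97; Orosirian = 250; Ediacaran = 96.2; Ordovician = 41.6; Jurassic = 56.4.
Sum: 42.97 + 250 + 96.2 + 41.6 + 56.4 = 487.17 Myr.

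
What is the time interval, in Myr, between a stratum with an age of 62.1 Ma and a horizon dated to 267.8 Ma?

267.8 − 62.1 = 205.7 million years.

205.7 million years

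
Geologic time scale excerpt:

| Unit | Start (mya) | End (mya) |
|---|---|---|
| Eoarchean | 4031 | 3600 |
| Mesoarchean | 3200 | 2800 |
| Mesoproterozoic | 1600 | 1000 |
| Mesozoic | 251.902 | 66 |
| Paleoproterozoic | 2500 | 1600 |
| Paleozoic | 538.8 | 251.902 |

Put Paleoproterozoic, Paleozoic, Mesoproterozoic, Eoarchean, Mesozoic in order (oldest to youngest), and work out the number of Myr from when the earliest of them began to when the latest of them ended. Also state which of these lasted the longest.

Eoarchean, Paleoproterozoic, Mesoproterozoic, Paleozoic, Mesozoic; total span 3965 Myr; longest is Paleoproterozoic

From the excerpt: Paleoproterozoic 2500–1600; Paleozoic 538.8–251.902; Mesoproterozoic 1600–1000; Eoarchean 4031–3600; Mesozoic 251.902–66 (Ma).
Larger Ma is earlier, so the oldest is Eoarchean and the youngest is Mesozoic; oldest to youngest: Eoarchean, Paleoproterozoic, Mesoproterozoic, Paleozoic, Mesozoic.
Oldest start 4031 minus youngest end 66 gives 3965 Myr overall.
Individual lengths (start − end): Eoarchean 431; Paleozoic 286.898; Mesozoic 185.902; Mesoproterozoic 600; Paleoproterozoic 900. The largest is Paleoproterozoic at 900 Myr.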